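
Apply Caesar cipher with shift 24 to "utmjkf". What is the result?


Caesar cipher: shift "utmjkf" by 24
  'u' (pos 20) + 24 = pos 18 = 's'
  't' (pos 19) + 24 = pos 17 = 'r'
  'm' (pos 12) + 24 = pos 10 = 'k'
  'j' (pos 9) + 24 = pos 7 = 'h'
  'k' (pos 10) + 24 = pos 8 = 'i'
  'f' (pos 5) + 24 = pos 3 = 'd'
Result: srkhid

srkhid


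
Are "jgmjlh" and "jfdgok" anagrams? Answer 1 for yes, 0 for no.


Strings: "jgmjlh", "jfdgok"
Sorted first:  ghjjlm
Sorted second: dfgjko
Differ at position 0: 'g' vs 'd' => not anagrams

0


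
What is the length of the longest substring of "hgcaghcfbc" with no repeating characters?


Input: "hgcaghcfbc"
Sliding window (track last position of each char):
  Position 0 ('h'): window [0,0] length 1 -- new best
  Position 1 ('g'): window [0,1] length 2 -- new best
  Position 2 ('c'): window [0,2] length 3 -- new best
  Position 3 ('a'): window [0,3] length 4 -- new best
  Position 4 ('g'): repeat (last at 1), move window start to 2
  Position 4 ('g'): window [2,4] length 3
  Position 5 ('h'): window [2,5] length 4
  Position 6 ('c'): repeat (last at 2), move window start to 3
  Position 6 ('c'): window [3,6] length 4
  Position 7 ('f'): window [3,7] length 5 -- new best
  Position 8 ('b'): window [3,8] length 6 -- new best
  Position 9 ('c'): repeat (last at 6), move window start to 7
  Position 9 ('c'): window [7,9] length 3
Longest substring with no repeats: "aghcfb" with length 6

6


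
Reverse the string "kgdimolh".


Input: kgdimolh
Reading characters right to left:
  Position 7: 'h'
  Position 6: 'l'
  Position 5: 'o'
  Position 4: 'm'
  Position 3: 'i'
  Position 2: 'd'
  Position 1: 'g'
  Position 0: 'k'
Reversed: hlomidgk

hlomidgk


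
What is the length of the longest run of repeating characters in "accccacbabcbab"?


Input: "accccacbabcbab"
Scanning for longest run:
  Position 1 ('c'): new char, reset run to 1
  Position 2 ('c'): continues run of 'c', length=2
  Position 3 ('c'): continues run of 'c', length=3
  Position 4 ('c'): continues run of 'c', length=4
  Position 5 ('a'): new char, reset run to 1
  Position 6 ('c'): new char, reset run to 1
  Position 7 ('b'): new char, reset run to 1
  Position 8 ('a'): new char, reset run to 1
  Position 9 ('b'): new char, reset run to 1
  Position 10 ('c'): new char, reset run to 1
  Position 11 ('b'): new char, reset run to 1
  Position 12 ('a'): new char, reset run to 1
  Position 13 ('b'): new char, reset run to 1
Longest run: 'c' with length 4

4


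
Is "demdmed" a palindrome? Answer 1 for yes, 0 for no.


Input: demdmed
Reversed: demdmed
  Compare pos 0 ('d') with pos 6 ('d'): match
  Compare pos 1 ('e') with pos 5 ('e'): match
  Compare pos 2 ('m') with pos 4 ('m'): match
Result: palindrome

1


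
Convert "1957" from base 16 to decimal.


Input: "1957" in base 16
Positional expansion:
  Digit '1' (value 1) x 16^3 = 4096
  Digit '9' (value 9) x 16^2 = 2304
  Digit '5' (value 5) x 16^1 = 80
  Digit '7' (value 7) x 16^0 = 7
Sum = 6487

6487


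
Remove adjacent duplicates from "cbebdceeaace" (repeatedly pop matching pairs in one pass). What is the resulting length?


Input: cbebdceeaace
Stack-based adjacent duplicate removal:
  Read 'c': push. Stack: c
  Read 'b': push. Stack: cb
  Read 'e': push. Stack: cbe
  Read 'b': push. Stack: cbeb
  Read 'd': push. Stack: cbebd
  Read 'c': push. Stack: cbebdc
  Read 'e': push. Stack: cbebdce
  Read 'e': matches stack top 'e' => pop. Stack: cbebdc
  Read 'a': push. Stack: cbebdca
  Read 'a': matches stack top 'a' => pop. Stack: cbebdc
  Read 'c': matches stack top 'c' => pop. Stack: cbebd
  Read 'e': push. Stack: cbebde
Final stack: "cbebde" (length 6)

6


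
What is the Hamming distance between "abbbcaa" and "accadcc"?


Comparing "abbbcaa" and "accadcc" position by position:
  Position 0: 'a' vs 'a' => same
  Position 1: 'b' vs 'c' => differ
  Position 2: 'b' vs 'c' => differ
  Position 3: 'b' vs 'a' => differ
  Position 4: 'c' vs 'd' => differ
  Position 5: 'a' vs 'c' => differ
  Position 6: 'a' vs 'c' => differ
Total differences (Hamming distance): 6

6


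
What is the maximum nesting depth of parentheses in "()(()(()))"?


Input: "()(()(()))"
Tracking depth:
  Position 0 '(': depth becomes 1
  Position 1 ')': depth becomes 0
  Position 2 '(': depth becomes 1
  Position 3 '(': depth becomes 2
  Position 4 ')': depth becomes 1
  Position 5 '(': depth becomes 2
  Position 6 '(': depth becomes 3
  Position 7 ')': depth becomes 2
  Position 8 ')': depth becomes 1
  Position 9 ')': depth becomes 0
Maximum depth reached: 3

3


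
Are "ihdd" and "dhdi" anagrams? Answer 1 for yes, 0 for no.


Strings: "ihdd", "dhdi"
Sorted first:  ddhi
Sorted second: ddhi
Sorted forms match => anagrams

1


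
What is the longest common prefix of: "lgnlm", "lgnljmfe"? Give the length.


Words: lgnlm, lgnljmfe
  Position 0: all 'l' => match
  Position 1: all 'g' => match
  Position 2: all 'n' => match
  Position 3: all 'l' => match
  Position 4: ('m', 'j') => mismatch, stop
LCP = "lgnl" (length 4)

4


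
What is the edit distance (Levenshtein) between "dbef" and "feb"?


Computing edit distance: "dbef" -> "feb"
DP table:
           f    e    b
      0    1    2    3
  d   1    1    2    3
  b   2    2    2    2
  e   3    3    2    3
  f   4    3    3    3
Edit distance = dp[4][3] = 3

3


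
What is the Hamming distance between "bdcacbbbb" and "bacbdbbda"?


Comparing "bdcacbbbb" and "bacbdbbda" position by position:
  Position 0: 'b' vs 'b' => same
  Position 1: 'd' vs 'a' => differ
  Position 2: 'c' vs 'c' => same
  Position 3: 'a' vs 'b' => differ
  Position 4: 'c' vs 'd' => differ
  Position 5: 'b' vs 'b' => same
  Position 6: 'b' vs 'b' => same
  Position 7: 'b' vs 'd' => differ
  Position 8: 'b' vs 'a' => differ
Total differences (Hamming distance): 5

5


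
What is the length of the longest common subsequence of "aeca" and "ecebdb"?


LCS of "aeca" and "ecebdb"
DP table:
           e    c    e    b    d    b
      0    0    0    0    0    0    0
  a   0    0    0    0    0    0    0
  e   0    1    1    1    1    1    1
  c   0    1    2    2    2    2    2
  a   0    1    2    2    2    2    2
LCS length = dp[4][6] = 2

2


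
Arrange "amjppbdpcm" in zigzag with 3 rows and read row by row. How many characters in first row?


Zigzag "amjppbdpcm" into 3 rows:
Placing characters:
  'a' => row 0
  'm' => row 1
  'j' => row 2
  'p' => row 1
  'p' => row 0
  'b' => row 1
  'd' => row 2
  'p' => row 1
  'c' => row 0
  'm' => row 1
Rows:
  Row 0: "apc"
  Row 1: "mpbpm"
  Row 2: "jd"
First row length: 3

3


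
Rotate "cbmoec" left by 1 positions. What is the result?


Input: "cbmoec", rotate left by 1
First 1 characters: "c"
Remaining characters: "bmoec"
Concatenate remaining + first: "bmoec" + "c" = "bmoecc"

bmoecc


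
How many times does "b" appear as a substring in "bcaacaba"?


Searching for "b" in "bcaacaba"
Scanning each position:
  Position 0: "b" => MATCH
  Position 1: "c" => no
  Position 2: "a" => no
  Position 3: "a" => no
  Position 4: "c" => no
  Position 5: "a" => no
  Position 6: "b" => MATCH
  Position 7: "a" => no
Total occurrences: 2

2


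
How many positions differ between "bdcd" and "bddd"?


Comparing "bdcd" and "bddd" position by position:
  Position 0: 'b' vs 'b' => same
  Position 1: 'd' vs 'd' => same
  Position 2: 'c' vs 'd' => DIFFER
  Position 3: 'd' vs 'd' => same
Positions that differ: 1

1


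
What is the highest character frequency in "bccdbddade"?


Input: bccdbddade
Character counts:
  'a': 1
  'b': 2
  'c': 2
  'd': 4
  'e': 1
Maximum frequency: 4

4


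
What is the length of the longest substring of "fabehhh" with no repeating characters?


Input: "fabehhh"
Sliding window (track last position of each char):
  Position 0 ('f'): window [0,0] length 1 -- new best
  Position 1 ('a'): window [0,1] length 2 -- new best
  Position 2 ('b'): window [0,2] length 3 -- new best
  Position 3 ('e'): window [0,3] length 4 -- new best
  Position 4 ('h'): window [0,4] length 5 -- new best
  Position 5 ('h'): repeat (last at 4), move window start to 5
  Position 5 ('h'): window [5,5] length 1
  Position 6 ('h'): repeat (last at 5), move window start to 6
  Position 6 ('h'): window [6,6] length 1
Longest substring with no repeats: "fabeh" with length 5

5


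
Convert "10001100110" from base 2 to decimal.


Input: "10001100110" in base 2
Positional expansion:
  Digit '1' (value 1) x 2^10 = 1024
  Digit '0' (value 0) x 2^9 = 0
  Digit '0' (value 0) x 2^8 = 0
  Digit '0' (value 0) x 2^7 = 0
  Digit '1' (value 1) x 2^6 = 64
  Digit '1' (value 1) x 2^5 = 32
  Digit '0' (value 0) x 2^4 = 0
  Digit '0' (value 0) x 2^3 = 0
  Digit '1' (value 1) x 2^2 = 4
  Digit '1' (value 1) x 2^1 = 2
  Digit '0' (value 0) x 2^0 = 0
Sum = 1126

1126


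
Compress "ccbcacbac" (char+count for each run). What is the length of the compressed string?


Input: ccbcacbac
Runs:
  'c' x 2 => "c2"
  'b' x 1 => "b1"
  'c' x 1 => "c1"
  'a' x 1 => "a1"
  'c' x 1 => "c1"
  'b' x 1 => "b1"
  'a' x 1 => "a1"
  'c' x 1 => "c1"
Compressed: "c2b1c1a1c1b1a1c1"
Compressed length: 16

16


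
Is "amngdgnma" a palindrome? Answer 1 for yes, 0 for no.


Input: amngdgnma
Reversed: amngdgnma
  Compare pos 0 ('a') with pos 8 ('a'): match
  Compare pos 1 ('m') with pos 7 ('m'): match
  Compare pos 2 ('n') with pos 6 ('n'): match
  Compare pos 3 ('g') with pos 5 ('g'): match
Result: palindrome

1


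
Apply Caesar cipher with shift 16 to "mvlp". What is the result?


Caesar cipher: shift "mvlp" by 16
  'm' (pos 12) + 16 = pos 2 = 'c'
  'v' (pos 21) + 16 = pos 11 = 'l'
  'l' (pos 11) + 16 = pos 1 = 'b'
  'p' (pos 15) + 16 = pos 5 = 'f'
Result: clbf

clbf


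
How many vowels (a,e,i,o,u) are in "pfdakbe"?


Input: pfdakbe
Checking each character:
  'p' at position 0: consonant
  'f' at position 1: consonant
  'd' at position 2: consonant
  'a' at position 3: vowel (running total: 1)
  'k' at position 4: consonant
  'b' at position 5: consonant
  'e' at position 6: vowel (running total: 2)
Total vowels: 2

2


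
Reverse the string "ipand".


Input: ipand
Reading characters right to left:
  Position 4: 'd'
  Position 3: 'n'
  Position 2: 'a'
  Position 1: 'p'
  Position 0: 'i'
Reversed: dnapi

dnapi


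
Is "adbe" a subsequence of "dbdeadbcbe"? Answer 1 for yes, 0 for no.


Check if "adbe" is a subsequence of "dbdeadbcbe"
Greedy scan:
  Position 0 ('d'): no match needed
  Position 1 ('b'): no match needed
  Position 2 ('d'): no match needed
  Position 3 ('e'): no match needed
  Position 4 ('a'): matches sub[0] = 'a'
  Position 5 ('d'): matches sub[1] = 'd'
  Position 6 ('b'): matches sub[2] = 'b'
  Position 7 ('c'): no match needed
  Position 8 ('b'): no match needed
  Position 9 ('e'): matches sub[3] = 'e'
All 4 characters matched => is a subsequence

1


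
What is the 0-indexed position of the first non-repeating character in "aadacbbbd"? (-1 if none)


Input: aadacbbbd
Character frequencies:
  'a': 3
  'b': 3
  'c': 1
  'd': 2
Scanning left to right for freq == 1:
  Position 0 ('a'): freq=3, skip
  Position 1 ('a'): freq=3, skip
  Position 2 ('d'): freq=2, skip
  Position 3 ('a'): freq=3, skip
  Position 4 ('c'): unique! => answer = 4

4


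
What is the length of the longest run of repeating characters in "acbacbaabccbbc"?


Input: "acbacbaabccbbc"
Scanning for longest run:
  Position 1 ('c'): new char, reset run to 1
  Position 2 ('b'): new char, reset run to 1
  Position 3 ('a'): new char, reset run to 1
  Position 4 ('c'): new char, reset run to 1
  Position 5 ('b'): new char, reset run to 1
  Position 6 ('a'): new char, reset run to 1
  Position 7 ('a'): continues run of 'a', length=2
  Position 8 ('b'): new char, reset run to 1
  Position 9 ('c'): new char, reset run to 1
  Position 10 ('c'): continues run of 'c', length=2
  Position 11 ('b'): new char, reset run to 1
  Position 12 ('b'): continues run of 'b', length=2
  Position 13 ('c'): new char, reset run to 1
Longest run: 'a' with length 2

2


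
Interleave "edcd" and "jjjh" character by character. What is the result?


Interleaving "edcd" and "jjjh":
  Position 0: 'e' from first, 'j' from second => "ej"
  Position 1: 'd' from first, 'j' from second => "dj"
  Position 2: 'c' from first, 'j' from second => "cj"
  Position 3: 'd' from first, 'h' from second => "dh"
Result: ejdjcjdh

ejdjcjdh


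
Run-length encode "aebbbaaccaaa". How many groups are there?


Input: aebbbaaccaaa
Scanning for consecutive runs:
  Group 1: 'a' x 1 (positions 0-0)
  Group 2: 'e' x 1 (positions 1-1)
  Group 3: 'b' x 3 (positions 2-4)
  Group 4: 'a' x 2 (positions 5-6)
  Group 5: 'c' x 2 (positions 7-8)
  Group 6: 'a' x 3 (positions 9-11)
Total groups: 6

6


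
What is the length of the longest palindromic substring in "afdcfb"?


Input: "afdcfb"
Checking substrings for palindromes:
  No multi-char palindromic substrings found
Longest palindromic substring: "a" with length 1

1


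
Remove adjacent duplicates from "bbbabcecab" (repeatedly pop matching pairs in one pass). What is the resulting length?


Input: bbbabcecab
Stack-based adjacent duplicate removal:
  Read 'b': push. Stack: b
  Read 'b': matches stack top 'b' => pop. Stack: (empty)
  Read 'b': push. Stack: b
  Read 'a': push. Stack: ba
  Read 'b': push. Stack: bab
  Read 'c': push. Stack: babc
  Read 'e': push. Stack: babce
  Read 'c': push. Stack: babcec
  Read 'a': push. Stack: babceca
  Read 'b': push. Stack: babcecab
Final stack: "babcecab" (length 8)

8


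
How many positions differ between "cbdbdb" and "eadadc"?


Comparing "cbdbdb" and "eadadc" position by position:
  Position 0: 'c' vs 'e' => DIFFER
  Position 1: 'b' vs 'a' => DIFFER
  Position 2: 'd' vs 'd' => same
  Position 3: 'b' vs 'a' => DIFFER
  Position 4: 'd' vs 'd' => same
  Position 5: 'b' vs 'c' => DIFFER
Positions that differ: 4

4


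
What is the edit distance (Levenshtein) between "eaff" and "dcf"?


Computing edit distance: "eaff" -> "dcf"
DP table:
           d    c    f
      0    1    2    3
  e   1    1    2    3
  a   2    2    2    3
  f   3    3    3    2
  f   4    4    4    3
Edit distance = dp[4][3] = 3

3


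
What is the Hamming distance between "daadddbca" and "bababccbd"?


Comparing "daadddbca" and "bababccbd" position by position:
  Position 0: 'd' vs 'b' => differ
  Position 1: 'a' vs 'a' => same
  Position 2: 'a' vs 'b' => differ
  Position 3: 'd' vs 'a' => differ
  Position 4: 'd' vs 'b' => differ
  Position 5: 'd' vs 'c' => differ
  Position 6: 'b' vs 'c' => differ
  Position 7: 'c' vs 'b' => differ
  Position 8: 'a' vs 'd' => differ
Total differences (Hamming distance): 8

8


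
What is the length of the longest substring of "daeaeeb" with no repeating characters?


Input: "daeaeeb"
Sliding window (track last position of each char):
  Position 0 ('d'): window [0,0] length 1 -- new best
  Position 1 ('a'): window [0,1] length 2 -- new best
  Position 2 ('e'): window [0,2] length 3 -- new best
  Position 3 ('a'): repeat (last at 1), move window start to 2
  Position 3 ('a'): window [2,3] length 2
  Position 4 ('e'): repeat (last at 2), move window start to 3
  Position 4 ('e'): window [3,4] length 2
  Position 5 ('e'): repeat (last at 4), move window start to 5
  Position 5 ('e'): window [5,5] length 1
  Position 6 ('b'): window [5,6] length 2
Longest substring with no repeats: "dae" with length 3

3


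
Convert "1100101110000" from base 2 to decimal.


Input: "1100101110000" in base 2
Positional expansion:
  Digit '1' (value 1) x 2^12 = 4096
  Digit '1' (value 1) x 2^11 = 2048
  Digit '0' (value 0) x 2^10 = 0
  Digit '0' (value 0) x 2^9 = 0
  Digit '1' (value 1) x 2^8 = 256
  Digit '0' (value 0) x 2^7 = 0
  Digit '1' (value 1) x 2^6 = 64
  Digit '1' (value 1) x 2^5 = 32
  Digit '1' (value 1) x 2^4 = 16
  Digit '0' (value 0) x 2^3 = 0
  Digit '0' (value 0) x 2^2 = 0
  Digit '0' (value 0) x 2^1 = 0
  Digit '0' (value 0) x 2^0 = 0
Sum = 6512

6512


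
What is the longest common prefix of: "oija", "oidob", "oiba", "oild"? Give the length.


Words: oija, oidob, oiba, oild
  Position 0: all 'o' => match
  Position 1: all 'i' => match
  Position 2: ('j', 'd', 'b', 'l') => mismatch, stop
LCP = "oi" (length 2)

2


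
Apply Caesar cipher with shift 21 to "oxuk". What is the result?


Caesar cipher: shift "oxuk" by 21
  'o' (pos 14) + 21 = pos 9 = 'j'
  'x' (pos 23) + 21 = pos 18 = 's'
  'u' (pos 20) + 21 = pos 15 = 'p'
  'k' (pos 10) + 21 = pos 5 = 'f'
Result: jspf

jspf


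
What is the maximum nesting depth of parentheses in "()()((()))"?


Input: "()()((()))"
Tracking depth:
  Position 0 '(': depth becomes 1
  Position 1 ')': depth becomes 0
  Position 2 '(': depth becomes 1
  Position 3 ')': depth becomes 0
  Position 4 '(': depth becomes 1
  Position 5 '(': depth becomes 2
  Position 6 '(': depth becomes 3
  Position 7 ')': depth becomes 2
  Position 8 ')': depth becomes 1
  Position 9 ')': depth becomes 0
Maximum depth reached: 3

3


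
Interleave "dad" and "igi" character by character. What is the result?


Interleaving "dad" and "igi":
  Position 0: 'd' from first, 'i' from second => "di"
  Position 1: 'a' from first, 'g' from second => "ag"
  Position 2: 'd' from first, 'i' from second => "di"
Result: diagdi

diagdi


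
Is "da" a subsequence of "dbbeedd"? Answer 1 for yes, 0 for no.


Check if "da" is a subsequence of "dbbeedd"
Greedy scan:
  Position 0 ('d'): matches sub[0] = 'd'
  Position 1 ('b'): no match needed
  Position 2 ('b'): no match needed
  Position 3 ('e'): no match needed
  Position 4 ('e'): no match needed
  Position 5 ('d'): no match needed
  Position 6 ('d'): no match needed
Only matched 1/2 characters => not a subsequence

0


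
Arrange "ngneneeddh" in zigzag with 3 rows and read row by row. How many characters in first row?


Zigzag "ngneneeddh" into 3 rows:
Placing characters:
  'n' => row 0
  'g' => row 1
  'n' => row 2
  'e' => row 1
  'n' => row 0
  'e' => row 1
  'e' => row 2
  'd' => row 1
  'd' => row 0
  'h' => row 1
Rows:
  Row 0: "nnd"
  Row 1: "geedh"
  Row 2: "ne"
First row length: 3

3


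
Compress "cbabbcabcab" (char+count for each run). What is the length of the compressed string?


Input: cbabbcabcab
Runs:
  'c' x 1 => "c1"
  'b' x 1 => "b1"
  'a' x 1 => "a1"
  'b' x 2 => "b2"
  'c' x 1 => "c1"
  'a' x 1 => "a1"
  'b' x 1 => "b1"
  'c' x 1 => "c1"
  'a' x 1 => "a1"
  'b' x 1 => "b1"
Compressed: "c1b1a1b2c1a1b1c1a1b1"
Compressed length: 20

20


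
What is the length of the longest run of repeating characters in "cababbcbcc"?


Input: "cababbcbcc"
Scanning for longest run:
  Position 1 ('a'): new char, reset run to 1
  Position 2 ('b'): new char, reset run to 1
  Position 3 ('a'): new char, reset run to 1
  Position 4 ('b'): new char, reset run to 1
  Position 5 ('b'): continues run of 'b', length=2
  Position 6 ('c'): new char, reset run to 1
  Position 7 ('b'): new char, reset run to 1
  Position 8 ('c'): new char, reset run to 1
  Position 9 ('c'): continues run of 'c', length=2
Longest run: 'b' with length 2

2


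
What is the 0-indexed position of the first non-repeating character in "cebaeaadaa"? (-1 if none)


Input: cebaeaadaa
Character frequencies:
  'a': 5
  'b': 1
  'c': 1
  'd': 1
  'e': 2
Scanning left to right for freq == 1:
  Position 0 ('c'): unique! => answer = 0

0


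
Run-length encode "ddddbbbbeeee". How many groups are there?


Input: ddddbbbbeeee
Scanning for consecutive runs:
  Group 1: 'd' x 4 (positions 0-3)
  Group 2: 'b' x 4 (positions 4-7)
  Group 3: 'e' x 4 (positions 8-11)
Total groups: 3

3


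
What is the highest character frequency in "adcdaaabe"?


Input: adcdaaabe
Character counts:
  'a': 4
  'b': 1
  'c': 1
  'd': 2
  'e': 1
Maximum frequency: 4

4


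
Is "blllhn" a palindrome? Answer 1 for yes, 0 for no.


Input: blllhn
Reversed: nhlllb
  Compare pos 0 ('b') with pos 5 ('n'): MISMATCH
  Compare pos 1 ('l') with pos 4 ('h'): MISMATCH
  Compare pos 2 ('l') with pos 3 ('l'): match
Result: not a palindrome

0


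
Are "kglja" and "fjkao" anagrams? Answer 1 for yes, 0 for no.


Strings: "kglja", "fjkao"
Sorted first:  agjkl
Sorted second: afjko
Differ at position 1: 'g' vs 'f' => not anagrams

0


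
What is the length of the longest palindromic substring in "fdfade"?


Input: "fdfade"
Checking substrings for palindromes:
  [0:3] "fdf" (len 3) => palindrome
Longest palindromic substring: "fdf" with length 3

3


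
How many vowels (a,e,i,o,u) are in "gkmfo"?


Input: gkmfo
Checking each character:
  'g' at position 0: consonant
  'k' at position 1: consonant
  'm' at position 2: consonant
  'f' at position 3: consonant
  'o' at position 4: vowel (running total: 1)
Total vowels: 1

1


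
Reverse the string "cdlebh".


Input: cdlebh
Reading characters right to left:
  Position 5: 'h'
  Position 4: 'b'
  Position 3: 'e'
  Position 2: 'l'
  Position 1: 'd'
  Position 0: 'c'
Reversed: hbeldc

hbeldc


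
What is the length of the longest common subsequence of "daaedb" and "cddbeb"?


LCS of "daaedb" and "cddbeb"
DP table:
           c    d    d    b    e    b
      0    0    0    0    0    0    0
  d   0    0    1    1    1    1    1
  a   0    0    1    1    1    1    1
  a   0    0    1    1    1    1    1
  e   0    0    1    1    1    2    2
  d   0    0    1    2    2    2    2
  b   0    0    1    2    3    3    3
LCS length = dp[6][6] = 3

3


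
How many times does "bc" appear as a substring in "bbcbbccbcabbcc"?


Searching for "bc" in "bbcbbccbcabbcc"
Scanning each position:
  Position 0: "bb" => no
  Position 1: "bc" => MATCH
  Position 2: "cb" => no
  Position 3: "bb" => no
  Position 4: "bc" => MATCH
  Position 5: "cc" => no
  Position 6: "cb" => no
  Position 7: "bc" => MATCH
  Position 8: "ca" => no
  Position 9: "ab" => no
  Position 10: "bb" => no
  Position 11: "bc" => MATCH
  Position 12: "cc" => no
Total occurrences: 4

4


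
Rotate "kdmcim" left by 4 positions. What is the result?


Input: "kdmcim", rotate left by 4
First 4 characters: "kdmc"
Remaining characters: "im"
Concatenate remaining + first: "im" + "kdmc" = "imkdmc"

imkdmc


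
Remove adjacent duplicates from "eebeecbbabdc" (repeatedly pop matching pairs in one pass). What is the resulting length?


Input: eebeecbbabdc
Stack-based adjacent duplicate removal:
  Read 'e': push. Stack: e
  Read 'e': matches stack top 'e' => pop. Stack: (empty)
  Read 'b': push. Stack: b
  Read 'e': push. Stack: be
  Read 'e': matches stack top 'e' => pop. Stack: b
  Read 'c': push. Stack: bc
  Read 'b': push. Stack: bcb
  Read 'b': matches stack top 'b' => pop. Stack: bc
  Read 'a': push. Stack: bca
  Read 'b': push. Stack: bcab
  Read 'd': push. Stack: bcabd
  Read 'c': push. Stack: bcabdc
Final stack: "bcabdc" (length 6)

6


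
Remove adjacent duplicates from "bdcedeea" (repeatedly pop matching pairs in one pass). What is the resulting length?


Input: bdcedeea
Stack-based adjacent duplicate removal:
  Read 'b': push. Stack: b
  Read 'd': push. Stack: bd
  Read 'c': push. Stack: bdc
  Read 'e': push. Stack: bdce
  Read 'd': push. Stack: bdced
  Read 'e': push. Stack: bdcede
  Read 'e': matches stack top 'e' => pop. Stack: bdced
  Read 'a': push. Stack: bdceda
Final stack: "bdceda" (length 6)

6


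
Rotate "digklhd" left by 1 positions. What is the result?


Input: "digklhd", rotate left by 1
First 1 characters: "d"
Remaining characters: "igklhd"
Concatenate remaining + first: "igklhd" + "d" = "igklhdd"

igklhdd


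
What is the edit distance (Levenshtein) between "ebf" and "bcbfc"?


Computing edit distance: "ebf" -> "bcbfc"
DP table:
           b    c    b    f    c
      0    1    2    3    4    5
  e   1    1    2    3    4    5
  b   2    1    2    2    3    4
  f   3    2    2    3    2    3
Edit distance = dp[3][5] = 3

3


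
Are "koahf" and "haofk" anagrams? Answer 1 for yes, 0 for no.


Strings: "koahf", "haofk"
Sorted first:  afhko
Sorted second: afhko
Sorted forms match => anagrams

1


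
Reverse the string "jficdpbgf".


Input: jficdpbgf
Reading characters right to left:
  Position 8: 'f'
  Position 7: 'g'
  Position 6: 'b'
  Position 5: 'p'
  Position 4: 'd'
  Position 3: 'c'
  Position 2: 'i'
  Position 1: 'f'
  Position 0: 'j'
Reversed: fgbpdcifj

fgbpdcifj


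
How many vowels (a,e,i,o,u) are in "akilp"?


Input: akilp
Checking each character:
  'a' at position 0: vowel (running total: 1)
  'k' at position 1: consonant
  'i' at position 2: vowel (running total: 2)
  'l' at position 3: consonant
  'p' at position 4: consonant
Total vowels: 2

2


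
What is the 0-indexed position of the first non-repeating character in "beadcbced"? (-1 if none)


Input: beadcbced
Character frequencies:
  'a': 1
  'b': 2
  'c': 2
  'd': 2
  'e': 2
Scanning left to right for freq == 1:
  Position 0 ('b'): freq=2, skip
  Position 1 ('e'): freq=2, skip
  Position 2 ('a'): unique! => answer = 2

2


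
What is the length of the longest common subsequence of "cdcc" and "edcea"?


LCS of "cdcc" and "edcea"
DP table:
           e    d    c    e    a
      0    0    0    0    0    0
  c   0    0    0    1    1    1
  d   0    0    1    1    1    1
  c   0    0    1    2    2    2
  c   0    0    1    2    2    2
LCS length = dp[4][5] = 2

2


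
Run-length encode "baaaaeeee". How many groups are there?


Input: baaaaeeee
Scanning for consecutive runs:
  Group 1: 'b' x 1 (positions 0-0)
  Group 2: 'a' x 4 (positions 1-4)
  Group 3: 'e' x 4 (positions 5-8)
Total groups: 3

3


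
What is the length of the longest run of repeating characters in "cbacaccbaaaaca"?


Input: "cbacaccbaaaaca"
Scanning for longest run:
  Position 1 ('b'): new char, reset run to 1
  Position 2 ('a'): new char, reset run to 1
  Position 3 ('c'): new char, reset run to 1
  Position 4 ('a'): new char, reset run to 1
  Position 5 ('c'): new char, reset run to 1
  Position 6 ('c'): continues run of 'c', length=2
  Position 7 ('b'): new char, reset run to 1
  Position 8 ('a'): new char, reset run to 1
  Position 9 ('a'): continues run of 'a', length=2
  Position 10 ('a'): continues run of 'a', length=3
  Position 11 ('a'): continues run of 'a', length=4
  Position 12 ('c'): new char, reset run to 1
  Position 13 ('a'): new char, reset run to 1
Longest run: 'a' with length 4

4


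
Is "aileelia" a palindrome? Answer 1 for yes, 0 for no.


Input: aileelia
Reversed: aileelia
  Compare pos 0 ('a') with pos 7 ('a'): match
  Compare pos 1 ('i') with pos 6 ('i'): match
  Compare pos 2 ('l') with pos 5 ('l'): match
  Compare pos 3 ('e') with pos 4 ('e'): match
Result: palindrome

1


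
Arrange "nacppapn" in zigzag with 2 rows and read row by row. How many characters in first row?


Zigzag "nacppapn" into 2 rows:
Placing characters:
  'n' => row 0
  'a' => row 1
  'c' => row 0
  'p' => row 1
  'p' => row 0
  'a' => row 1
  'p' => row 0
  'n' => row 1
Rows:
  Row 0: "ncpp"
  Row 1: "apan"
First row length: 4

4


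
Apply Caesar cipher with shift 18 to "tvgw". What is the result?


Caesar cipher: shift "tvgw" by 18
  't' (pos 19) + 18 = pos 11 = 'l'
  'v' (pos 21) + 18 = pos 13 = 'n'
  'g' (pos 6) + 18 = pos 24 = 'y'
  'w' (pos 22) + 18 = pos 14 = 'o'
Result: lnyo

lnyo


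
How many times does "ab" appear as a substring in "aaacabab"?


Searching for "ab" in "aaacabab"
Scanning each position:
  Position 0: "aa" => no
  Position 1: "aa" => no
  Position 2: "ac" => no
  Position 3: "ca" => no
  Position 4: "ab" => MATCH
  Position 5: "ba" => no
  Position 6: "ab" => MATCH
Total occurrences: 2

2


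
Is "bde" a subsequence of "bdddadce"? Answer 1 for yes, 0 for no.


Check if "bde" is a subsequence of "bdddadce"
Greedy scan:
  Position 0 ('b'): matches sub[0] = 'b'
  Position 1 ('d'): matches sub[1] = 'd'
  Position 2 ('d'): no match needed
  Position 3 ('d'): no match needed
  Position 4 ('a'): no match needed
  Position 5 ('d'): no match needed
  Position 6 ('c'): no match needed
  Position 7 ('e'): matches sub[2] = 'e'
All 3 characters matched => is a subsequence

1


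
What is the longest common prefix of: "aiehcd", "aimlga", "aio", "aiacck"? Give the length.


Words: aiehcd, aimlga, aio, aiacck
  Position 0: all 'a' => match
  Position 1: all 'i' => match
  Position 2: ('e', 'm', 'o', 'a') => mismatch, stop
LCP = "ai" (length 2)

2


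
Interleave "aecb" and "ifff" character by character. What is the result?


Interleaving "aecb" and "ifff":
  Position 0: 'a' from first, 'i' from second => "ai"
  Position 1: 'e' from first, 'f' from second => "ef"
  Position 2: 'c' from first, 'f' from second => "cf"
  Position 3: 'b' from first, 'f' from second => "bf"
Result: aiefcfbf

aiefcfbf


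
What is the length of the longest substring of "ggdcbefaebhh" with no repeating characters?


Input: "ggdcbefaebhh"
Sliding window (track last position of each char):
  Position 0 ('g'): window [0,0] length 1 -- new best
  Position 1 ('g'): repeat (last at 0), move window start to 1
  Position 1 ('g'): window [1,1] length 1
  Position 2 ('d'): window [1,2] length 2 -- new best
  Position 3 ('c'): window [1,3] length 3 -- new best
  Position 4 ('b'): window [1,4] length 4 -- new best
  Position 5 ('e'): window [1,5] length 5 -- new best
  Position 6 ('f'): window [1,6] length 6 -- new best
  Position 7 ('a'): window [1,7] length 7 -- new best
  Position 8 ('e'): repeat (last at 5), move window start to 6
  Position 8 ('e'): window [6,8] length 3
  Position 9 ('b'): window [6,9] length 4
  Position 10 ('h'): window [6,10] length 5
  Position 11 ('h'): repeat (last at 10), move window start to 11
  Position 11 ('h'): window [11,11] length 1
Longest substring with no repeats: "gdcbefa" with length 7

7


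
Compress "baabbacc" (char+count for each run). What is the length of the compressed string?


Input: baabbacc
Runs:
  'b' x 1 => "b1"
  'a' x 2 => "a2"
  'b' x 2 => "b2"
  'a' x 1 => "a1"
  'c' x 2 => "c2"
Compressed: "b1a2b2a1c2"
Compressed length: 10

10


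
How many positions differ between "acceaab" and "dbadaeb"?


Comparing "acceaab" and "dbadaeb" position by position:
  Position 0: 'a' vs 'd' => DIFFER
  Position 1: 'c' vs 'b' => DIFFER
  Position 2: 'c' vs 'a' => DIFFER
  Position 3: 'e' vs 'd' => DIFFER
  Position 4: 'a' vs 'a' => same
  Position 5: 'a' vs 'e' => DIFFER
  Position 6: 'b' vs 'b' => same
Positions that differ: 5

5


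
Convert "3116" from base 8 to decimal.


Input: "3116" in base 8
Positional expansion:
  Digit '3' (value 3) x 8^3 = 1536
  Digit '1' (value 1) x 8^2 = 64
  Digit '1' (value 1) x 8^1 = 8
  Digit '6' (value 6) x 8^0 = 6
Sum = 1614

1614


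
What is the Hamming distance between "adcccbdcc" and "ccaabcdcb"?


Comparing "adcccbdcc" and "ccaabcdcb" position by position:
  Position 0: 'a' vs 'c' => differ
  Position 1: 'd' vs 'c' => differ
  Position 2: 'c' vs 'a' => differ
  Position 3: 'c' vs 'a' => differ
  Position 4: 'c' vs 'b' => differ
  Position 5: 'b' vs 'c' => differ
  Position 6: 'd' vs 'd' => same
  Position 7: 'c' vs 'c' => same
  Position 8: 'c' vs 'b' => differ
Total differences (Hamming distance): 7

7


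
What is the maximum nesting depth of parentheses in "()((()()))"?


Input: "()((()()))"
Tracking depth:
  Position 0 '(': depth becomes 1
  Position 1 ')': depth becomes 0
  Position 2 '(': depth becomes 1
  Position 3 '(': depth becomes 2
  Position 4 '(': depth becomes 3
  Position 5 ')': depth becomes 2
  Position 6 '(': depth becomes 3
  Position 7 ')': depth becomes 2
  Position 8 ')': depth becomes 1
  Position 9 ')': depth becomes 0
Maximum depth reached: 3

3


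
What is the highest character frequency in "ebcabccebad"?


Input: ebcabccebad
Character counts:
  'a': 2
  'b': 3
  'c': 3
  'd': 1
  'e': 2
Maximum frequency: 3

3


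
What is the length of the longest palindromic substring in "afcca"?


Input: "afcca"
Checking substrings for palindromes:
  [2:4] "cc" (len 2) => palindrome
Longest palindromic substring: "cc" with length 2

2


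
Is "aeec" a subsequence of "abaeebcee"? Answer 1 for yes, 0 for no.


Check if "aeec" is a subsequence of "abaeebcee"
Greedy scan:
  Position 0 ('a'): matches sub[0] = 'a'
  Position 1 ('b'): no match needed
  Position 2 ('a'): no match needed
  Position 3 ('e'): matches sub[1] = 'e'
  Position 4 ('e'): matches sub[2] = 'e'
  Position 5 ('b'): no match needed
  Position 6 ('c'): matches sub[3] = 'c'
  Position 7 ('e'): no match needed
  Position 8 ('e'): no match needed
All 4 characters matched => is a subsequence

1


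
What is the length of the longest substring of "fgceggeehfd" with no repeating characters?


Input: "fgceggeehfd"
Sliding window (track last position of each char):
  Position 0 ('f'): window [0,0] length 1 -- new best
  Position 1 ('g'): window [0,1] length 2 -- new best
  Position 2 ('c'): window [0,2] length 3 -- new best
  Position 3 ('e'): window [0,3] length 4 -- new best
  Position 4 ('g'): repeat (last at 1), move window start to 2
  Position 4 ('g'): window [2,4] length 3
  Position 5 ('g'): repeat (last at 4), move window start to 5
  Position 5 ('g'): window [5,5] length 1
  Position 6 ('e'): window [5,6] length 2
  Position 7 ('e'): repeat (last at 6), move window start to 7
  Position 7 ('e'): window [7,7] length 1
  Position 8 ('h'): window [7,8] length 2
  Position 9 ('f'): window [7,9] length 3
  Position 10 ('d'): window [7,10] length 4
Longest substring with no repeats: "fgce" with length 4

4


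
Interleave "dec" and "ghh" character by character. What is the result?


Interleaving "dec" and "ghh":
  Position 0: 'd' from first, 'g' from second => "dg"
  Position 1: 'e' from first, 'h' from second => "eh"
  Position 2: 'c' from first, 'h' from second => "ch"
Result: dgehch

dgehch


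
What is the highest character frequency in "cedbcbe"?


Input: cedbcbe
Character counts:
  'b': 2
  'c': 2
  'd': 1
  'e': 2
Maximum frequency: 2

2


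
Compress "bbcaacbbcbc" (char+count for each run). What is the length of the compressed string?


Input: bbcaacbbcbc
Runs:
  'b' x 2 => "b2"
  'c' x 1 => "c1"
  'a' x 2 => "a2"
  'c' x 1 => "c1"
  'b' x 2 => "b2"
  'c' x 1 => "c1"
  'b' x 1 => "b1"
  'c' x 1 => "c1"
Compressed: "b2c1a2c1b2c1b1c1"
Compressed length: 16

16


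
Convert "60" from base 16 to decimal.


Input: "60" in base 16
Positional expansion:
  Digit '6' (value 6) x 16^1 = 96
  Digit '0' (value 0) x 16^0 = 0
Sum = 96

96


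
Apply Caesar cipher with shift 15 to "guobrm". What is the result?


Caesar cipher: shift "guobrm" by 15
  'g' (pos 6) + 15 = pos 21 = 'v'
  'u' (pos 20) + 15 = pos 9 = 'j'
  'o' (pos 14) + 15 = pos 3 = 'd'
  'b' (pos 1) + 15 = pos 16 = 'q'
  'r' (pos 17) + 15 = pos 6 = 'g'
  'm' (pos 12) + 15 = pos 1 = 'b'
Result: vjdqgb

vjdqgb


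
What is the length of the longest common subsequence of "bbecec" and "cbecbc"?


LCS of "bbecec" and "cbecbc"
DP table:
           c    b    e    c    b    c
      0    0    0    0    0    0    0
  b   0    0    1    1    1    1    1
  b   0    0    1    1    1    2    2
  e   0    0    1    2    2    2    2
  c   0    1    1    2    3    3    3
  e   0    1    1    2    3    3    3
  c   0    1    1    2    3    3    4
LCS length = dp[6][6] = 4

4


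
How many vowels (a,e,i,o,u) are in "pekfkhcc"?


Input: pekfkhcc
Checking each character:
  'p' at position 0: consonant
  'e' at position 1: vowel (running total: 1)
  'k' at position 2: consonant
  'f' at position 3: consonant
  'k' at position 4: consonant
  'h' at position 5: consonant
  'c' at position 6: consonant
  'c' at position 7: consonant
Total vowels: 1

1


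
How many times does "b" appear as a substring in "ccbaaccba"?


Searching for "b" in "ccbaaccba"
Scanning each position:
  Position 0: "c" => no
  Position 1: "c" => no
  Position 2: "b" => MATCH
  Position 3: "a" => no
  Position 4: "a" => no
  Position 5: "c" => no
  Position 6: "c" => no
  Position 7: "b" => MATCH
  Position 8: "a" => no
Total occurrences: 2

2


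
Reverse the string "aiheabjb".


Input: aiheabjb
Reading characters right to left:
  Position 7: 'b'
  Position 6: 'j'
  Position 5: 'b'
  Position 4: 'a'
  Position 3: 'e'
  Position 2: 'h'
  Position 1: 'i'
  Position 0: 'a'
Reversed: bjbaehia

bjbaehia


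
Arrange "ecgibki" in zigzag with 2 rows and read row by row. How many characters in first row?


Zigzag "ecgibki" into 2 rows:
Placing characters:
  'e' => row 0
  'c' => row 1
  'g' => row 0
  'i' => row 1
  'b' => row 0
  'k' => row 1
  'i' => row 0
Rows:
  Row 0: "egbi"
  Row 1: "cik"
First row length: 4

4


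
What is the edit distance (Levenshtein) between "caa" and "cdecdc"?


Computing edit distance: "caa" -> "cdecdc"
DP table:
           c    d    e    c    d    c
      0    1    2    3    4    5    6
  c   1    0    1    2    3    4    5
  a   2    1    1    2    3    4    5
  a   3    2    2    2    3    4    5
Edit distance = dp[3][6] = 5

5


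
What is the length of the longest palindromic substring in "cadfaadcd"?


Input: "cadfaadcd"
Checking substrings for palindromes:
  [6:9] "dcd" (len 3) => palindrome
  [4:6] "aa" (len 2) => palindrome
Longest palindromic substring: "dcd" with length 3

3


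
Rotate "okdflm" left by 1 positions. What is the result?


Input: "okdflm", rotate left by 1
First 1 characters: "o"
Remaining characters: "kdflm"
Concatenate remaining + first: "kdflm" + "o" = "kdflmo"

kdflmo


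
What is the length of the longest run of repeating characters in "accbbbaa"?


Input: "accbbbaa"
Scanning for longest run:
  Position 1 ('c'): new char, reset run to 1
  Position 2 ('c'): continues run of 'c', length=2
  Position 3 ('b'): new char, reset run to 1
  Position 4 ('b'): continues run of 'b', length=2
  Position 5 ('b'): continues run of 'b', length=3
  Position 6 ('a'): new char, reset run to 1
  Position 7 ('a'): continues run of 'a', length=2
Longest run: 'b' with length 3

3


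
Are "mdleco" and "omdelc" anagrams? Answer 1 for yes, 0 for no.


Strings: "mdleco", "omdelc"
Sorted first:  cdelmo
Sorted second: cdelmo
Sorted forms match => anagrams

1


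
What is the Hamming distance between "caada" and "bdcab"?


Comparing "caada" and "bdcab" position by position:
  Position 0: 'c' vs 'b' => differ
  Position 1: 'a' vs 'd' => differ
  Position 2: 'a' vs 'c' => differ
  Position 3: 'd' vs 'a' => differ
  Position 4: 'a' vs 'b' => differ
Total differences (Hamming distance): 5

5


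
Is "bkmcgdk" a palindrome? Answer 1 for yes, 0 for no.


Input: bkmcgdk
Reversed: kdgcmkb
  Compare pos 0 ('b') with pos 6 ('k'): MISMATCH
  Compare pos 1 ('k') with pos 5 ('d'): MISMATCH
  Compare pos 2 ('m') with pos 4 ('g'): MISMATCH
Result: not a palindrome

0


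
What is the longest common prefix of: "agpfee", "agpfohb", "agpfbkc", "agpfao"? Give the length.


Words: agpfee, agpfohb, agpfbkc, agpfao
  Position 0: all 'a' => match
  Position 1: all 'g' => match
  Position 2: all 'p' => match
  Position 3: all 'f' => match
  Position 4: ('e', 'o', 'b', 'a') => mismatch, stop
LCP = "agpf" (length 4)

4


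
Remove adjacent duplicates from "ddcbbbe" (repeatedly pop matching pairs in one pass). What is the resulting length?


Input: ddcbbbe
Stack-based adjacent duplicate removal:
  Read 'd': push. Stack: d
  Read 'd': matches stack top 'd' => pop. Stack: (empty)
  Read 'c': push. Stack: c
  Read 'b': push. Stack: cb
  Read 'b': matches stack top 'b' => pop. Stack: c
  Read 'b': push. Stack: cb
  Read 'e': push. Stack: cbe
Final stack: "cbe" (length 3)

3


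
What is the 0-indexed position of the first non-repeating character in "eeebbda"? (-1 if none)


Input: eeebbda
Character frequencies:
  'a': 1
  'b': 2
  'd': 1
  'e': 3
Scanning left to right for freq == 1:
  Position 0 ('e'): freq=3, skip
  Position 1 ('e'): freq=3, skip
  Position 2 ('e'): freq=3, skip
  Position 3 ('b'): freq=2, skip
  Position 4 ('b'): freq=2, skip
  Position 5 ('d'): unique! => answer = 5

5


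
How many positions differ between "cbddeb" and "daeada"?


Comparing "cbddeb" and "daeada" position by position:
  Position 0: 'c' vs 'd' => DIFFER
  Position 1: 'b' vs 'a' => DIFFER
  Position 2: 'd' vs 'e' => DIFFER
  Position 3: 'd' vs 'a' => DIFFER
  Position 4: 'e' vs 'd' => DIFFER
  Position 5: 'b' vs 'a' => DIFFER
Positions that differ: 6

6
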